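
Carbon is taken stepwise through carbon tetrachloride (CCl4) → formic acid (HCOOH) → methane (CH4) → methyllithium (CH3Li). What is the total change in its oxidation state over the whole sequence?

Carbon oxidation states along the series — carbon tetrachloride: +4, formic acid: +2, methane: -4, methyllithium: -4.
Net change = -4 − (+4) = -8.

-8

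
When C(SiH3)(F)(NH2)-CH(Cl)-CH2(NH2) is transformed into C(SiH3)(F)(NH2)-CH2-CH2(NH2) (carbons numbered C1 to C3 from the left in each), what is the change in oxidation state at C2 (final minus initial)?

Before: C2 has 2 bonds to C, 1 bond to H, 1 bond to Cl → oxidation state 0.
After: C2 has 2 bonds to C, 2 bonds to H → oxidation state -2.
Δ = -2 − (0) = -2, so this is a reduction at C2.

-2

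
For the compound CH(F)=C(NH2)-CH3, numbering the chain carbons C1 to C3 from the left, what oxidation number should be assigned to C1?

0

Assign +1 per bond to O/N/halogen, −1 per bond to H or an electropositive element, and 0 per bond to carbon.
C1 has a double bond to C (2×0 = 0), one bond to F (+1), one bond to H (-1).
Oxidation state = 0 + 1 − 1 = 0.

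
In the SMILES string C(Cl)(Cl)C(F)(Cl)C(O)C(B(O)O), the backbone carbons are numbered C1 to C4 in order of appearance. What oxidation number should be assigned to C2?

Each bond to a more electronegative atom (O, N, halogen) counts +1, each bond to a less electronegative atom (H, metal, B, Si) counts −1, and each C–C bond counts 0.
C2 has one bond to C (0), one bond to C (0), one bond to F (+1), one bond to Cl (+1).
Oxidation state = 0 + 0 + 1 + 1 = +2.

+2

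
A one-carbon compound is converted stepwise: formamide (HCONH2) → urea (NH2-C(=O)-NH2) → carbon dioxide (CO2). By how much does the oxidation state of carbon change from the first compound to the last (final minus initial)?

+2

Carbon oxidation states along the series — formamide: +2, urea: +4, carbon dioxide: +4.
Net change = +4 − (+2) = +2.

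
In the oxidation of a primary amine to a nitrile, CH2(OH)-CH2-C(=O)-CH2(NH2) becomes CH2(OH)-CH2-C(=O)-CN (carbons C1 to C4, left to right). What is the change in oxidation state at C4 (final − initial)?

+4

Before: C4 has 1 bond to C, 2 bonds to H, 1 bond to N → oxidation state -1.
After: C4 has 1 bond to C, 3 bonds to N → oxidation state +3.
Δ = +3 − (-1) = +4, so this is an oxidation at C4.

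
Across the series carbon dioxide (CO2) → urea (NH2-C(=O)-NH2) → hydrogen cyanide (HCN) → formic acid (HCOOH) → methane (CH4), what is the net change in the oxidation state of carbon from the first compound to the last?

Carbon oxidation states along the series — carbon dioxide: +4, urea: +4, hydrogen cyanide: +2, formic acid: +2, methane: -4.
Net change = -4 − (+4) = -8.

-8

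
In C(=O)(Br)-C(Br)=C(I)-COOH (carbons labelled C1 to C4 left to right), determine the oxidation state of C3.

C3 has a double bond to C (2×0 = 0), one bond to C (0), one bond to I (+1).
Oxidation state = 0 + 0 + 1 = +1.

+1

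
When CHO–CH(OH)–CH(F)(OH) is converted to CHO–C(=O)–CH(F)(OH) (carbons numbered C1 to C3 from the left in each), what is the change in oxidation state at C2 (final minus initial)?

+2

Before: C2 has 2 bonds to C, 1 bond to H, 1 bond to O → oxidation state 0.
After: C2 has 2 bonds to C, 2 bonds to O → oxidation state +2.
Δ = +2 − (0) = +2, so this is an oxidation at C2.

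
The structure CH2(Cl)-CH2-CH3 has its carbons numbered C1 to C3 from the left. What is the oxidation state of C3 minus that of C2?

-1

C3: 1C, 3H → 0 − 3 = -3
C2: 2C, 2H → 0 − 2 = -2
Difference: -3 − (-2) = -1.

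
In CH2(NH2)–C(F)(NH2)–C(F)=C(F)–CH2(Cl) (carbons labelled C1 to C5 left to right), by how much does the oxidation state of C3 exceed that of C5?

C3: 3C, 1F → 0 + 1 = +1
C5: 1C, 2H, 1Cl → 0 − 2 + 1 = -1
Difference: +1 − (-1) = +2.

+2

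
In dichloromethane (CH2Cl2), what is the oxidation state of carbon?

0

The carbon has one bond to H (-1), one bond to H (-1), one bond to Cl (+1), one bond to Cl (+1).
Oxidation state = -1 − 1 + 1 + 1 = 0.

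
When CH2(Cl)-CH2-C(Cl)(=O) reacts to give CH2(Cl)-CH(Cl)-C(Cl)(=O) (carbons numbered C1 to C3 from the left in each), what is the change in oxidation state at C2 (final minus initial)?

+2

Before: C2 has 2 bonds to C, 2 bonds to H → oxidation state -2.
After: C2 has 2 bonds to C, 1 bond to H, 1 bond to Cl → oxidation state 0.
Δ = 0 − (-2) = +2, so this is an oxidation at C2.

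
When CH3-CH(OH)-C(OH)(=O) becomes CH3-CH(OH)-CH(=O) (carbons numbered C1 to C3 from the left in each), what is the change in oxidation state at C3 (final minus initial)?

-2

Before: C3 has 1 bond to C, 3 bonds to O → oxidation state +3.
After: C3 has 1 bond to C, 1 bond to H, 2 bonds to O → oxidation state +1.
Δ = +1 − (+3) = -2, so this is a reduction at C3.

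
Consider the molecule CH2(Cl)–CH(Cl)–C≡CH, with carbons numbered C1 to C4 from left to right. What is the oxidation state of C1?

C1 has one bond to C (0), one bond to Cl (+1), one bond to H (-1), one bond to H (-1).
Oxidation state = 0 + 1 − 1 − 1 = -1.

-1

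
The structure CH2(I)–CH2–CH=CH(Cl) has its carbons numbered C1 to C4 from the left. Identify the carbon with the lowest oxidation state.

Bonds to more-electronegative neighbours contribute +1 each, bonds to H or metals contribute −1 each, and C–C bonds contribute 0. Tallying each carbon:
C1: 1C, 2H, 1I → 0 − 2 + 1 = -1
C2: 2C, 2H → 0 − 2 = -2
C3: 3C, 1H → 0 − 1 = -1
C4: 2C, 1H, 1Cl → 0 − 1 + 1 = 0
The most reduced carbon is C2 at -2.

C2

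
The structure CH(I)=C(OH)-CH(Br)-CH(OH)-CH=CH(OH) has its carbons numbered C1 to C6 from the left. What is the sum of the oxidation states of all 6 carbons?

0

Assign +1 per bond to O/N/halogen, −1 per bond to H or an electropositive element, and 0 per bond to carbon. Tallying each carbon:
C1: 2C, 1H, 1I → 0 − 1 + 1 = 0
C2: 3C, 1O → 0 + 1 = +1
C3: 2C, 1H, 1Br → 0 − 1 + 1 = 0
C4: 2C, 1H, 1O → 0 − 1 + 1 = 0
C5: 3C, 1H → 0 − 1 = -1
C6: 2C, 1H, 1O → 0 − 1 + 1 = 0
Sum = 0 + 1 + 0 + 0 − 1 + 0 = 0.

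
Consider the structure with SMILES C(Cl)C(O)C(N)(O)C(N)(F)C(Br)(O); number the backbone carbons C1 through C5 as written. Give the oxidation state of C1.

C1 has one bond to C (0), one bond to H (-1), one bond to Cl (+1), one bond to H (-1).
Oxidation state = 0 − 1 + 1 − 1 = -1.

-1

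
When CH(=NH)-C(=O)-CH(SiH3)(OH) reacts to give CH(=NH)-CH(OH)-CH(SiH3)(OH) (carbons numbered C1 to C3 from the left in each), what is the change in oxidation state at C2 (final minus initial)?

-2

Before: C2 has 2 bonds to C, 2 bonds to O → oxidation state +2.
After: C2 has 2 bonds to C, 1 bond to H, 1 bond to O → oxidation state 0.
Δ = 0 − (+2) = -2, so this is a reduction at C2.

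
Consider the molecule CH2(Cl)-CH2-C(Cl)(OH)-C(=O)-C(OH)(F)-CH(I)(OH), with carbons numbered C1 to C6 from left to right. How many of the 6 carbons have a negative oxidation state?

2

Assign +1 per bond to O/N/halogen, −1 per bond to H or an electropositive element, and 0 per bond to carbon. Tallying each carbon:
C1: 1C, 2H, 1Cl → 0 − 2 + 1 = -1
C2: 2C, 2H → 0 − 2 = -2
C3: 2C, 1O, 1Cl → 0 + 1 + 1 = +2
C4: 2C, 2O → 0 + 2 = +2
C5: 2C, 1O, 1F → 0 + 1 + 1 = +2
C6: 1C, 1H, 1O, 1I → 0 − 1 + 1 + 1 = +1
2 carbons (C1, C2) meet the condition.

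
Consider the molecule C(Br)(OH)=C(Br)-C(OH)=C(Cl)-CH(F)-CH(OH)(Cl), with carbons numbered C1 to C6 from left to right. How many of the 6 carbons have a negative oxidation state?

0

Each bond to a more electronegative atom (O, N, halogen) counts +1, each bond to a less electronegative atom (H, metal, B, Si) counts −1, and each C–C bond counts 0. Tallying each carbon:
C1: 2C, 1O, 1Br → 0 + 1 + 1 = +2
C2: 3C, 1Br → 0 + 1 = +1
C3: 3C, 1O → 0 + 1 = +1
C4: 3C, 1Cl → 0 + 1 = +1
C5: 2C, 1H, 1F → 0 − 1 + 1 = 0
C6: 1C, 1H, 1O, 1Cl → 0 − 1 + 1 + 1 = +1
0 carbons meet the condition.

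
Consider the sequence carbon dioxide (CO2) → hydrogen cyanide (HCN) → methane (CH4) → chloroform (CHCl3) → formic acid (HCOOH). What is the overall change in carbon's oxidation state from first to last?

Carbon oxidation states along the series — carbon dioxide: +4, hydrogen cyanide: +2, methane: -4, chloroform: +2, formic acid: +2.
Net change = +2 − (+4) = -2.

-2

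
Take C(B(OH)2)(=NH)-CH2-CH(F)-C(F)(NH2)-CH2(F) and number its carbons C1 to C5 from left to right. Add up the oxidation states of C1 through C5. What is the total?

Tallying each carbon's bonds:
C1: 1C, 2N, 1B → 0 + 2 − 1 = +1
C2: 2C, 2H → 0 − 2 = -2
C3: 2C, 1H, 1F → 0 − 1 + 1 = 0
C4: 2C, 1N, 1F → 0 + 1 + 1 = +2
C5: 1C, 2H, 1F → 0 − 2 + 1 = -1
Sum = +1 − 2 + 0 + 2 − 1 = 0.

0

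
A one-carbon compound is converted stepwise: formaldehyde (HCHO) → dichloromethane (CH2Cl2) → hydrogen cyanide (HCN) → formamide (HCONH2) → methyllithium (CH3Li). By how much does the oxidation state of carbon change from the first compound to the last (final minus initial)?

Carbon oxidation states along the series — formaldehyde: 0, dichloromethane: 0, hydrogen cyanide: +2, formamide: +2, methyllithium: -4.
Net change = -4 − (0) = -4.

-4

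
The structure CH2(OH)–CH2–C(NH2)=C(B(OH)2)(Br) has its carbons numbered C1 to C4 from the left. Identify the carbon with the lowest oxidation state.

Bonds to more-electronegative neighbours contribute +1 each, bonds to H or metals contribute −1 each, and C–C bonds contribute 0. Tallying each carbon:
C1: 1C, 2H, 1O → 0 − 2 + 1 = -1
C2: 2C, 2H → 0 − 2 = -2
C3: 3C, 1N → 0 + 1 = +1
C4: 2C, 1Br, 1B → 0 + 1 − 1 = 0
The most reduced carbon is C2 at -2.

C2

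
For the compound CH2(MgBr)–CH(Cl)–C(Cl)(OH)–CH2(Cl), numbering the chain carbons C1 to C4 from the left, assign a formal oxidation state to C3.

C3 has one bond to C (0), one bond to C (0), one bond to Cl (+1), one bond to O (+1).
Oxidation state = 0 + 0 + 1 + 1 = +2.

+2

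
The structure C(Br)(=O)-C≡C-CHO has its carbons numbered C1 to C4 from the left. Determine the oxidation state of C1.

C1 has one bond to C (0), one bond to Br (+1), a double bond to O (2×+1 = +2).
Oxidation state = 0 + 1 + 2 = +3.

+3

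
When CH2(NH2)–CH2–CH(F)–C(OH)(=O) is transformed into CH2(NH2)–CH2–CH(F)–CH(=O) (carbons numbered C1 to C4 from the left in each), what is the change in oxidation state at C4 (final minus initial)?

-2

Before: C4 has 1 bond to C, 3 bonds to O → oxidation state +3.
After: C4 has 1 bond to C, 1 bond to H, 2 bonds to O → oxidation state +1.
Δ = +1 − (+3) = -2, so this is a reduction at C4.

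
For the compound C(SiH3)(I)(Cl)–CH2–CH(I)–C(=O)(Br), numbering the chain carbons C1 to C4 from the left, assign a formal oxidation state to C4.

+3

Count +1 for every bond to an atom more electronegative than carbon and −1 for every bond to one less electronegative; C–C bonds are 0.
C4 has one bond to C (0), a double bond to O (2×+1 = +2), one bond to Br (+1).
Oxidation state = 0 + 2 + 1 = +3.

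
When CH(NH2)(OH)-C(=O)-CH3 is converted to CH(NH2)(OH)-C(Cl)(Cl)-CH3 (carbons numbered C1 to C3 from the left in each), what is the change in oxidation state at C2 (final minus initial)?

0

Before: C2 has 2 bonds to C, 2 bonds to O → oxidation state +2.
After: C2 has 2 bonds to C, 2 bonds to Cl → oxidation state +2.
Δ = +2 − (+2) = 0, so no net redox change at C2.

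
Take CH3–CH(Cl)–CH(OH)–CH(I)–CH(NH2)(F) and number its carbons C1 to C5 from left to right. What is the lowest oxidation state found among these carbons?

Tallying each carbon's bonds:
C1: 1C, 3H → 0 − 3 = -3
C2: 2C, 1H, 1Cl → 0 − 1 + 1 = 0
C3: 2C, 1H, 1O → 0 − 1 + 1 = 0
C4: 2C, 1H, 1I → 0 − 1 + 1 = 0
C5: 1C, 1H, 1N, 1F → 0 − 1 + 1 + 1 = +1
The lowest value is -3.

-3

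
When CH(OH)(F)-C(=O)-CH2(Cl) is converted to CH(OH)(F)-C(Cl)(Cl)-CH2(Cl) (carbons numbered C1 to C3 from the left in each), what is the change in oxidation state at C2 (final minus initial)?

Before: C2 has 2 bonds to C, 2 bonds to O → oxidation state +2.
After: C2 has 2 bonds to C, 2 bonds to Cl → oxidation state +2.
Δ = +2 − (+2) = 0, so no net redox change at C2.

0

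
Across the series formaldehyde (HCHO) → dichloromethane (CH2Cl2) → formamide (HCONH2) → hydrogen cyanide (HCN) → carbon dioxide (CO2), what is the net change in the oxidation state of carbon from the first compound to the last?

+4

Carbon oxidation states along the series — formaldehyde: 0, dichloromethane: 0, formamide: +2, hydrogen cyanide: +2, carbon dioxide: +4.
Net change = +4 − (0) = +4.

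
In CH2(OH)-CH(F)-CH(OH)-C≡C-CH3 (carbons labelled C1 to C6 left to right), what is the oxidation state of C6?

Count +1 for every bond to an atom more electronegative than carbon and −1 for every bond to one less electronegative; C–C bonds are 0.
C6 has one bond to C (0), one bond to H (-1), one bond to H (-1), one bond to H (-1).
Oxidation state = 0 − 1 − 1 − 1 = -3.

-3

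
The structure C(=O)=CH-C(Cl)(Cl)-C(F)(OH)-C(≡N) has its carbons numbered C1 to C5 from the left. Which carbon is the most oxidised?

Tallying each carbon's bonds:
C1: 2C, 2O → 0 + 2 = +2
C2: 3C, 1H → 0 − 1 = -1
C3: 2C, 2Cl → 0 + 2 = +2
C4: 2C, 1O, 1F → 0 + 1 + 1 = +2
C5: 1C, 3N → 0 + 3 = +3
The most oxidised carbon is C5 at +3.

C5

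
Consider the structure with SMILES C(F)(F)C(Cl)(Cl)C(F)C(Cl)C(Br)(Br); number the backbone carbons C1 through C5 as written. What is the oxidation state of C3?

0

C3 has one bond to C (0), one bond to C (0), one bond to H (-1), one bond to F (+1).
Oxidation state = 0 + 0 − 1 + 1 = 0.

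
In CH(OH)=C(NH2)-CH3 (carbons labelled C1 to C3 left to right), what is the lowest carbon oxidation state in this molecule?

Tallying each carbon's bonds:
C1: 2C, 1H, 1O → 0 − 1 + 1 = 0
C2: 3C, 1N → 0 + 1 = +1
C3: 1C, 3H → 0 − 3 = -3
The lowest value is -3.

-3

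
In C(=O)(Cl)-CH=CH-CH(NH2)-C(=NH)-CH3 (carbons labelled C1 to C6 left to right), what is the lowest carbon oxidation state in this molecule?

-3

Tallying each carbon's bonds:
C1: 1C, 2O, 1Cl → 0 + 2 + 1 = +3
C2: 3C, 1H → 0 − 1 = -1
C3: 3C, 1H → 0 − 1 = -1
C4: 2C, 1H, 1N → 0 − 1 + 1 = 0
C5: 2C, 2N → 0 + 2 = +2
C6: 1C, 3H → 0 − 3 = -3
The lowest value is -3.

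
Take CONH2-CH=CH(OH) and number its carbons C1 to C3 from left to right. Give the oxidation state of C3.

Count +1 for every bond to an atom more electronegative than carbon and −1 for every bond to one less electronegative; C–C bonds are 0.
C3 has a double bond to C (2×0 = 0), one bond to H (-1), one bond to O (+1).
Oxidation state = 0 − 1 + 1 = 0.

0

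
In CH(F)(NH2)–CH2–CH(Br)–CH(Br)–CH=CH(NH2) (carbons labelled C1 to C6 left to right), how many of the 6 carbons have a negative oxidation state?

2

Count +1 for every bond to an atom more electronegative than carbon and −1 for every bond to one less electronegative; C–C bonds are 0. Tallying each carbon:
C1: 1C, 1H, 1N, 1F → 0 − 1 + 1 + 1 = +1
C2: 2C, 2H → 0 − 2 = -2
C3: 2C, 1H, 1Br → 0 − 1 + 1 = 0
C4: 2C, 1H, 1Br → 0 − 1 + 1 = 0
C5: 3C, 1H → 0 − 1 = -1
C6: 2C, 1H, 1N → 0 − 1 + 1 = 0
2 carbons (C2, C5) meet the condition.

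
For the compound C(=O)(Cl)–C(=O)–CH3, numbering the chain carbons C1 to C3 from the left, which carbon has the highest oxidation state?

Each bond to a more electronegative atom (O, N, halogen) counts +1, each bond to a less electronegative atom (H, metal, B, Si) counts −1, and each C–C bond counts 0. Tallying each carbon:
C1: 1C, 2O, 1Cl → 0 + 2 + 1 = +3
C2: 2C, 2O → 0 + 2 = +2
C3: 1C, 3H → 0 − 3 = -3
The most oxidised carbon is C1 at +3.

C1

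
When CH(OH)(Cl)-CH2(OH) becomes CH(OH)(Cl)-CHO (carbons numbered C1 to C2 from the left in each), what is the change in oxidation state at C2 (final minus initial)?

+2

Before: C2 has 1 bond to C, 2 bonds to H, 1 bond to O → oxidation state -1.
After: C2 has 1 bond to C, 1 bond to H, 2 bonds to O → oxidation state +1.
Δ = +1 − (-1) = +2, so this is an oxidation at C2.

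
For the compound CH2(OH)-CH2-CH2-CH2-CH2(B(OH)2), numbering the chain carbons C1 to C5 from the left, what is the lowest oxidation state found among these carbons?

Each bond to a more electronegative atom (O, N, halogen) counts +1, each bond to a less electronegative atom (H, metal, B, Si) counts −1, and each C–C bond counts 0. Tallying each carbon:
C1: 1C, 2H, 1O → 0 − 2 + 1 = -1
C2: 2C, 2H → 0 − 2 = -2
C3: 2C, 2H → 0 − 2 = -2
C4: 2C, 2H → 0 − 2 = -2
C5: 1C, 2H, 1B → 0 − 2 − 1 = -3
The lowest value is -3.

-3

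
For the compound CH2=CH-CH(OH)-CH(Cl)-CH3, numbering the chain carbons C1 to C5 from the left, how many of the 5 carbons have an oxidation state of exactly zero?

2

Assign +1 per bond to O/N/halogen, −1 per bond to H or an electropositive element, and 0 per bond to carbon. Tallying each carbon:
C1: 2C, 2H → 0 − 2 = -2
C2: 3C, 1H → 0 − 1 = -1
C3: 2C, 1H, 1O → 0 − 1 + 1 = 0
C4: 2C, 1H, 1Cl → 0 − 1 + 1 = 0
C5: 1C, 3H → 0 − 3 = -3
2 carbons (C3, C4) meet the condition.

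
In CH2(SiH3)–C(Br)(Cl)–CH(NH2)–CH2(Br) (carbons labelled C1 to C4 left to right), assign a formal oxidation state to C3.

0

Count +1 for every bond to an atom more electronegative than carbon and −1 for every bond to one less electronegative; C–C bonds are 0.
C3 has one bond to C (0), one bond to C (0), one bond to N (+1), one bond to H (-1).
Oxidation state = 0 + 0 + 1 − 1 = 0.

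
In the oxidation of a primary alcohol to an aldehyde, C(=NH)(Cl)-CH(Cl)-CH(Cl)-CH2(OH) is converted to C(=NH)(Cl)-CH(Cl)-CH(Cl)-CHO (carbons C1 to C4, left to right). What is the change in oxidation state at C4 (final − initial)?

Before: C4 has 1 bond to C, 2 bonds to H, 1 bond to O → oxidation state -1.
After: C4 has 1 bond to C, 1 bond to H, 2 bonds to O → oxidation state +1.
Δ = +1 − (-1) = +2, so this is an oxidation at C4.

+2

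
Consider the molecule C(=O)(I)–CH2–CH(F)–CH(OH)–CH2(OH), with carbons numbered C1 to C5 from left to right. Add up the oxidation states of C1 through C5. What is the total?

Assign +1 per bond to O/N/halogen, −1 per bond to H or an electropositive element, and 0 per bond to carbon. Tallying each carbon:
C1: 1C, 2O, 1I → 0 + 2 + 1 = +3
C2: 2C, 2H → 0 − 2 = -2
C3: 2C, 1H, 1F → 0 − 1 + 1 = 0
C4: 2C, 1H, 1O → 0 − 1 + 1 = 0
C5: 1C, 2H, 1O → 0 − 2 + 1 = -1
Sum = +3 − 2 + 0 + 0 − 1 = 0.

0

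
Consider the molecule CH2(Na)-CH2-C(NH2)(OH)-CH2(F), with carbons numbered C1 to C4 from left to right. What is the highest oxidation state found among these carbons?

Tallying each carbon's bonds:
C1: 1C, 2H, 1Na → 0 − 2 − 1 = -3
C2: 2C, 2H → 0 − 2 = -2
C3: 2C, 1O, 1N → 0 + 1 + 1 = +2
C4: 1C, 2H, 1F → 0 − 2 + 1 = -1
The highest value is +2.

+2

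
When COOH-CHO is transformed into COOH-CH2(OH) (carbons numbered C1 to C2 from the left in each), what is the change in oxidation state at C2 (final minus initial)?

-2

Before: C2 has 1 bond to C, 1 bond to H, 2 bonds to O → oxidation state +1.
After: C2 has 1 bond to C, 2 bonds to H, 1 bond to O → oxidation state -1.
Δ = -1 − (+1) = -2, so this is a reduction at C2.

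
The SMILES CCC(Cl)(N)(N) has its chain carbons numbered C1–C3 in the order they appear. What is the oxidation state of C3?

+3

Bonds to more-electronegative neighbours contribute +1 each, bonds to H or metals contribute −1 each, and C–C bonds contribute 0.
C3 has one bond to C (0), one bond to Cl (+1), one bond to N (+1), one bond to N (+1).
Oxidation state = 0 + 1 + 1 + 1 = +3.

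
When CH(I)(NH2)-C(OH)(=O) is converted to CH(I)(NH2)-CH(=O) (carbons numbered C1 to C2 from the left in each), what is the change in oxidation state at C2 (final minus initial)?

-2

Before: C2 has 1 bond to C, 3 bonds to O → oxidation state +3.
After: C2 has 1 bond to C, 1 bond to H, 2 bonds to O → oxidation state +1.
Δ = +1 − (+3) = -2, so this is a reduction at C2.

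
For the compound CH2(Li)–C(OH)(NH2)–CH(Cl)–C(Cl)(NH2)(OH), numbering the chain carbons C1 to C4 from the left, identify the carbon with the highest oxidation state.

C4

Bonds to more-electronegative neighbours contribute +1 each, bonds to H or metals contribute −1 each, and C–C bonds contribute 0. Tallying each carbon:
C1: 1C, 2H, 1Li → 0 − 2 − 1 = -3
C2: 2C, 1O, 1N → 0 + 1 + 1 = +2
C3: 2C, 1H, 1Cl → 0 − 1 + 1 = 0
C4: 1C, 1O, 1N, 1Cl → 0 + 1 + 1 + 1 = +3
The most oxidised carbon is C4 at +3.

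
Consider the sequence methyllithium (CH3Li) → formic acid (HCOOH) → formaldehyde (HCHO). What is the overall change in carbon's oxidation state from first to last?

Carbon oxidation states along the series — methyllithium: -4, formic acid: +2, formaldehyde: 0.
Net change = 0 − (-4) = +4.

+4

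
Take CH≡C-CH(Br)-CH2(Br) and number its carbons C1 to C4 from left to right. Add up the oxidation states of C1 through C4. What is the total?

-2

Assign +1 per bond to O/N/halogen, −1 per bond to H or an electropositive element, and 0 per bond to carbon. Tallying each carbon:
C1: 3C, 1H → 0 − 1 = -1
C2: 4C → 0 = 0
C3: 2C, 1H, 1Br → 0 − 1 + 1 = 0
C4: 1C, 2H, 1Br → 0 − 2 + 1 = -1
Sum = -1 + 0 + 0 − 1 = -2.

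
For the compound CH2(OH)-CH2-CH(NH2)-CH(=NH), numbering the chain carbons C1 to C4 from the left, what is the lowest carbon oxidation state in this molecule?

Each bond to a more electronegative atom (O, N, halogen) counts +1, each bond to a less electronegative atom (H, metal, B, Si) counts −1, and each C–C bond counts 0. Tallying each carbon:
C1: 1C, 2H, 1O → 0 − 2 + 1 = -1
C2: 2C, 2H → 0 − 2 = -2
C3: 2C, 1H, 1N → 0 − 1 + 1 = 0
C4: 1C, 1H, 2N → 0 − 1 + 2 = +1
The lowest value is -2.

-2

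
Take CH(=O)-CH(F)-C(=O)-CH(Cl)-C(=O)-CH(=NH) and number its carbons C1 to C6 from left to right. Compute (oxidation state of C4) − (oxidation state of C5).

-2

C4: 2C, 1H, 1Cl → 0 − 1 + 1 = 0
C5: 2C, 2O → 0 + 2 = +2
Difference: 0 − (+2) = -2.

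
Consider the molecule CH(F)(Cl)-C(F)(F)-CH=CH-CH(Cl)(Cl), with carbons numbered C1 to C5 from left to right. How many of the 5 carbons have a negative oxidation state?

2

Count +1 for every bond to an atom more electronegative than carbon and −1 for every bond to one less electronegative; C–C bonds are 0. Tallying each carbon:
C1: 1C, 1H, 1F, 1Cl → 0 − 1 + 1 + 1 = +1
C2: 2C, 2F → 0 + 2 = +2
C3: 3C, 1H → 0 − 1 = -1
C4: 3C, 1H → 0 − 1 = -1
C5: 1C, 1H, 2Cl → 0 − 1 + 2 = +1
2 carbons (C3, C4) meet the condition.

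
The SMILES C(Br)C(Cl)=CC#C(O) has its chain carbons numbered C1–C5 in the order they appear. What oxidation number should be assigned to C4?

0

Bonds to more-electronegative neighbours contribute +1 each, bonds to H or metals contribute −1 each, and C–C bonds contribute 0.
C4 has one bond to C (0), a triple bond to C (3×0 = 0).
Oxidation state = 0 + 0 = 0.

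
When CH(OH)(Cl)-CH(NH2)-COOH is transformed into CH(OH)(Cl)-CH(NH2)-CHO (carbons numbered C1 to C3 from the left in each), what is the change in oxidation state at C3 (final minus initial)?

-2

Before: C3 has 1 bond to C, 3 bonds to O → oxidation state +3.
After: C3 has 1 bond to C, 1 bond to H, 2 bonds to O → oxidation state +1.
Δ = +1 − (+3) = -2, so this is a reduction at C3.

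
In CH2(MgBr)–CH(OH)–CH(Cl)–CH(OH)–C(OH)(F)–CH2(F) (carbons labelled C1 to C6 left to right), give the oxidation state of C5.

Each bond to a more electronegative atom (O, N, halogen) counts +1, each bond to a less electronegative atom (H, metal, B, Si) counts −1, and each C–C bond counts 0.
C5 has one bond to C (0), one bond to C (0), one bond to O (+1), one bond to F (+1).
Oxidation state = 0 + 0 + 1 + 1 = +2.

+2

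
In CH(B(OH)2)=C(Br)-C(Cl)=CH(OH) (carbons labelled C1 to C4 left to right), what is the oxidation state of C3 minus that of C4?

+1

C3: 3C, 1Cl → 0 + 1 = +1
C4: 2C, 1H, 1O → 0 − 1 + 1 = 0
Difference: +1 − (0) = +1.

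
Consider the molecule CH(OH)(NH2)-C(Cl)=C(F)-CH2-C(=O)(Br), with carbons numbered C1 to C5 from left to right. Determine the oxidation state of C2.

+1

Count +1 for every bond to an atom more electronegative than carbon and −1 for every bond to one less electronegative; C–C bonds are 0.
C2 has one bond to C (0), a double bond to C (2×0 = 0), one bond to Cl (+1).
Oxidation state = 0 + 0 + 1 = +1.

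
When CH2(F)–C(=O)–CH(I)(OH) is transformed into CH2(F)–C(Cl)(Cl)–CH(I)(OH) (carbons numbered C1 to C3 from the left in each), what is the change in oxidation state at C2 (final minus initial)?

0

Before: C2 has 2 bonds to C, 2 bonds to O → oxidation state +2.
After: C2 has 2 bonds to C, 2 bonds to Cl → oxidation state +2.
Δ = +2 − (+2) = 0, so no net redox change at C2.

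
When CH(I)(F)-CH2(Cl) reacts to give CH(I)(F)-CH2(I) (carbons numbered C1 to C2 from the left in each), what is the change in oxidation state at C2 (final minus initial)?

0

Before: C2 has 1 bond to C, 2 bonds to H, 1 bond to Cl → oxidation state -1.
After: C2 has 1 bond to C, 2 bonds to H, 1 bond to I → oxidation state -1.
Δ = -1 − (-1) = 0, so no net redox change at C2.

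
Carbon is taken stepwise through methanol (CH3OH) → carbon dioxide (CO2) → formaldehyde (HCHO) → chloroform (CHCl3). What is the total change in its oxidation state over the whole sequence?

Carbon oxidation states along the series — methanol: -2, carbon dioxide: +4, formaldehyde: 0, chloroform: +2.
Net change = +2 − (-2) = +4.

+4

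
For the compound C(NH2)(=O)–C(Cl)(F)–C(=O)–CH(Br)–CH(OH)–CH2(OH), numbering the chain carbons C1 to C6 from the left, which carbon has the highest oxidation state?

Tallying each carbon's bonds:
C1: 1C, 2O, 1N → 0 + 2 + 1 = +3
C2: 2C, 1F, 1Cl → 0 + 1 + 1 = +2
C3: 2C, 2O → 0 + 2 = +2
C4: 2C, 1H, 1Br → 0 − 1 + 1 = 0
C5: 2C, 1H, 1O → 0 − 1 + 1 = 0
C6: 1C, 2H, 1O → 0 − 2 + 1 = -1
The most oxidised carbon is C1 at +3.

C1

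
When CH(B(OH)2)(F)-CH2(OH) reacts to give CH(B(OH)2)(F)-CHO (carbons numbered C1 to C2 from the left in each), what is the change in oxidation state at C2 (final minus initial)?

Before: C2 has 1 bond to C, 2 bonds to H, 1 bond to O → oxidation state -1.
After: C2 has 1 bond to C, 1 bond to H, 2 bonds to O → oxidation state +1.
Δ = +1 − (-1) = +2, so this is an oxidation at C2.

+2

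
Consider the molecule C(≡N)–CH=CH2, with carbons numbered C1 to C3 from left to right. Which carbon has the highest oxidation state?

C1

Tallying each carbon's bonds:
C1: 1C, 3N → 0 + 3 = +3
C2: 3C, 1H → 0 − 1 = -1
C3: 2C, 2H → 0 − 2 = -2
The most oxidised carbon is C1 at +3.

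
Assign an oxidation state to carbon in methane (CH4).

-4

Bonds to more-electronegative neighbours contribute +1 each, bonds to H or metals contribute −1 each, and C–C bonds contribute 0.
The carbon has one bond to H (-1), one bond to H (-1), one bond to H (-1), one bond to H (-1).
Oxidation state = -1 − 1 − 1 − 1 = -4.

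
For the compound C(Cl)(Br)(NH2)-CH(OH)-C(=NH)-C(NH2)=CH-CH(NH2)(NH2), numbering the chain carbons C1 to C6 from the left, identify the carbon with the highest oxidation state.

Tallying each carbon's bonds:
C1: 1C, 1N, 1Cl, 1Br → 0 + 1 + 1 + 1 = +3
C2: 2C, 1H, 1O → 0 − 1 + 1 = 0
C3: 2C, 2N → 0 + 2 = +2
C4: 3C, 1N → 0 + 1 = +1
C5: 3C, 1H → 0 − 1 = -1
C6: 1C, 1H, 2N → 0 − 1 + 2 = +1
The most oxidised carbon is C1 at +3.

C1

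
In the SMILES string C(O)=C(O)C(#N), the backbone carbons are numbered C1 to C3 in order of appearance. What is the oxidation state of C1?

C1 has a double bond to C (2×0 = 0), one bond to H (-1), one bond to O (+1).
Oxidation state = 0 − 1 + 1 = 0.

0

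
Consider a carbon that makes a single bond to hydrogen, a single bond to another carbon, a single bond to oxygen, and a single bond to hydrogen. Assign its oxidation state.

Assign +1 per bond to O/N/halogen, −1 per bond to H or an electropositive element, and 0 per bond to carbon.
The carbon has one bond to C (0), one bond to H (-1), one bond to H (-1), one bond to O (+1).
Oxidation state = 0 − 1 − 1 + 1 = -1.

-1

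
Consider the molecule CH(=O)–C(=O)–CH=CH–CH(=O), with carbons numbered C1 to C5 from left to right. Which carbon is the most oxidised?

Bonds to more-electronegative neighbours contribute +1 each, bonds to H or metals contribute −1 each, and C–C bonds contribute 0. Tallying each carbon:
C1: 1C, 1H, 2O → 0 − 1 + 2 = +1
C2: 2C, 2O → 0 + 2 = +2
C3: 3C, 1H → 0 − 1 = -1
C4: 3C, 1H → 0 − 1 = -1
C5: 1C, 1H, 2O → 0 − 1 + 2 = +1
The most oxidised carbon is C2 at +2.

C2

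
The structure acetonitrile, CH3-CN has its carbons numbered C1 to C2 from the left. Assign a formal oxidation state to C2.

+3

C2 has a triple bond to N (3×+1 = +3), one bond to C (0).
Oxidation state = +3 + 0 = +3.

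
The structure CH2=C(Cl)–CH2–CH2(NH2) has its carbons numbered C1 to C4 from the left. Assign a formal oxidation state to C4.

C4 has one bond to C (0), one bond to H (-1), one bond to H (-1), one bond to N (+1).
Oxidation state = 0 − 1 − 1 + 1 = -1.

-1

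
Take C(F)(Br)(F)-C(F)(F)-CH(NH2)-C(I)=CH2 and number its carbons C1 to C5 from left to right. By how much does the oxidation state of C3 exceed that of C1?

-3

C3: 2C, 1H, 1N → 0 − 1 + 1 = 0
C1: 1C, 2F, 1Br → 0 + 2 + 1 = +3
Difference: 0 − (+3) = -3.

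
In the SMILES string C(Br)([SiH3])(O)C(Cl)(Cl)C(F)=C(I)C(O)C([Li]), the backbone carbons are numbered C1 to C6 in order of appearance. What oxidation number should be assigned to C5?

C5 has one bond to C (0), one bond to C (0), one bond to O (+1), one bond to H (-1).
Oxidation state = 0 + 0 + 1 − 1 = 0.

0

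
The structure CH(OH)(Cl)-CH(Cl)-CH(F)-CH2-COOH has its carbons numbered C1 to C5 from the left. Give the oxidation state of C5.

+3

Each bond to a more electronegative atom (O, N, halogen) counts +1, each bond to a less electronegative atom (H, metal, B, Si) counts −1, and each C–C bond counts 0.
C5 has one bond to C (0), one bond to O (+1), a double bond to O (2×+1 = +2).
Oxidation state = 0 + 1 + 2 = +3.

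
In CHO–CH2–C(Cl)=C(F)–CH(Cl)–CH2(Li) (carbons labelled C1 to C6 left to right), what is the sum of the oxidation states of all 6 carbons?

-2

Each bond to a more electronegative atom (O, N, halogen) counts +1, each bond to a less electronegative atom (H, metal, B, Si) counts −1, and each C–C bond counts 0. Tallying each carbon:
C1: 1C, 1H, 2O → 0 − 1 + 2 = +1
C2: 2C, 2H → 0 − 2 = -2
C3: 3C, 1Cl → 0 + 1 = +1
C4: 3C, 1F → 0 + 1 = +1
C5: 2C, 1H, 1Cl → 0 − 1 + 1 = 0
C6: 1C, 2H, 1Li → 0 − 2 − 1 = -3
Sum = +1 − 2 + 1 + 1 + 0 − 3 = -2.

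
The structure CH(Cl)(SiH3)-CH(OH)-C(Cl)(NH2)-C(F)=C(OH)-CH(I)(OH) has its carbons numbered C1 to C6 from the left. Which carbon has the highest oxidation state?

C3

Assign +1 per bond to O/N/halogen, −1 per bond to H or an electropositive element, and 0 per bond to carbon. Tallying each carbon:
C1: 1C, 1H, 1Cl, 1Si → 0 − 1 + 1 − 1 = -1
C2: 2C, 1H, 1O → 0 − 1 + 1 = 0
C3: 2C, 1N, 1Cl → 0 + 1 + 1 = +2
C4: 3C, 1F → 0 + 1 = +1
C5: 3C, 1O → 0 + 1 = +1
C6: 1C, 1H, 1O, 1I → 0 − 1 + 1 + 1 = +1
The most oxidised carbon is C3 at +2.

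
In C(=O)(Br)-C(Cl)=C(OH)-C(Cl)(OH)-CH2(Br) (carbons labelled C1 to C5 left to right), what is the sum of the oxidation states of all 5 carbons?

+6

Each bond to a more electronegative atom (O, N, halogen) counts +1, each bond to a less electronegative atom (H, metal, B, Si) counts −1, and each C–C bond counts 0. Tallying each carbon:
C1: 1C, 2O, 1Br → 0 + 2 + 1 = +3
C2: 3C, 1Cl → 0 + 1 = +1
C3: 3C, 1O → 0 + 1 = +1
C4: 2C, 1O, 1Cl → 0 + 1 + 1 = +2
C5: 1C, 2H, 1Br → 0 − 2 + 1 = -1
Sum = +3 + 1 + 1 + 2 − 1 = +6.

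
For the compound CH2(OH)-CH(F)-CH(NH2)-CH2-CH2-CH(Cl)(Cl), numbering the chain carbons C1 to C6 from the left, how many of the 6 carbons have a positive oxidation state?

Tallying each carbon's bonds:
C1: 1C, 2H, 1O → 0 − 2 + 1 = -1
C2: 2C, 1H, 1F → 0 − 1 + 1 = 0
C3: 2C, 1H, 1N → 0 − 1 + 1 = 0
C4: 2C, 2H → 0 − 2 = -2
C5: 2C, 2H → 0 − 2 = -2
C6: 1C, 1H, 2Cl → 0 − 1 + 2 = +1
1 carbon (C6) meets the condition.

1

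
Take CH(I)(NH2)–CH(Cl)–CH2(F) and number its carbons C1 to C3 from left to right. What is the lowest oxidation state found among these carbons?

-1

Bonds to more-electronegative neighbours contribute +1 each, bonds to H or metals contribute −1 each, and C–C bonds contribute 0. Tallying each carbon:
C1: 1C, 1H, 1N, 1I → 0 − 1 + 1 + 1 = +1
C2: 2C, 1H, 1Cl → 0 − 1 + 1 = 0
C3: 1C, 2H, 1F → 0 − 2 + 1 = -1
The lowest value is -1.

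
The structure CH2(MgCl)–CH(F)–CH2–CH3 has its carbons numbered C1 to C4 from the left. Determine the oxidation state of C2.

Count +1 for every bond to an atom more electronegative than carbon and −1 for every bond to one less electronegative; C–C bonds are 0.
C2 has one bond to C (0), one bond to C (0), one bond to H (-1), one bond to F (+1).
Oxidation state = 0 + 0 − 1 + 1 = 0.

0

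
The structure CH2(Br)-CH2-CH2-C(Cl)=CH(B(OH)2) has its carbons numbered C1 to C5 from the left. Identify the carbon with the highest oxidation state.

Tallying each carbon's bonds:
C1: 1C, 2H, 1Br → 0 − 2 + 1 = -1
C2: 2C, 2H → 0 − 2 = -2
C3: 2C, 2H → 0 − 2 = -2
C4: 3C, 1Cl → 0 + 1 = +1
C5: 2C, 1H, 1B → 0 − 1 − 1 = -2
The most oxidised carbon is C4 at +1.

C4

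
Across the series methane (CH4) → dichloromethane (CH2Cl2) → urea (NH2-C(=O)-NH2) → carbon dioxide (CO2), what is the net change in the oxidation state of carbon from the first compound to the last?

Carbon oxidation states along the series — methane: -4, dichloromethane: 0, urea: +4, carbon dioxide: +4.
Net change = +4 − (-4) = +8.

+8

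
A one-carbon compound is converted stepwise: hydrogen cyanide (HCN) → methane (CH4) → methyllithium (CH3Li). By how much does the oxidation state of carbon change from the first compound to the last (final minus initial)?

Carbon oxidation states along the series — hydrogen cyanide: +2, methane: -4, methyllithium: -4.
Net change = -4 − (+2) = -6.

-6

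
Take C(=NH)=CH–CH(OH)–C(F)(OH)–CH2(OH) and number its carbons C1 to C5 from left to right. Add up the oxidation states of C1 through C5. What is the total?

Assign +1 per bond to O/N/halogen, −1 per bond to H or an electropositive element, and 0 per bond to carbon. Tallying each carbon:
C1: 2C, 2N → 0 + 2 = +2
C2: 3C, 1H → 0 − 1 = -1
C3: 2C, 1H, 1O → 0 − 1 + 1 = 0
C4: 2C, 1O, 1F → 0 + 1 + 1 = +2
C5: 1C, 2H, 1O → 0 − 2 + 1 = -1
Sum = +2 − 1 + 0 + 2 − 1 = +2.

+2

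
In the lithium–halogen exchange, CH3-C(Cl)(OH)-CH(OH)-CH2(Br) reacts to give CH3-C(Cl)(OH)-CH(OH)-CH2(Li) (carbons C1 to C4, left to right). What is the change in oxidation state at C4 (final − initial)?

Before: C4 has 1 bond to C, 2 bonds to H, 1 bond to Br → oxidation state -1.
After: C4 has 1 bond to C, 2 bonds to H, 1 bond to Li → oxidation state -3.
Δ = -3 − (-1) = -2, so this is a reduction at C4.

-2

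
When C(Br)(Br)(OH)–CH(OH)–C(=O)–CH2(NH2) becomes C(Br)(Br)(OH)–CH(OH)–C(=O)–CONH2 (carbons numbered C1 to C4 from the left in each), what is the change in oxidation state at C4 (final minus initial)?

+4

Before: C4 has 1 bond to C, 2 bonds to H, 1 bond to N → oxidation state -1.
After: C4 has 1 bond to C, 2 bonds to O, 1 bond to N → oxidation state +3.
Δ = +3 − (-1) = +4, so this is an oxidation at C4.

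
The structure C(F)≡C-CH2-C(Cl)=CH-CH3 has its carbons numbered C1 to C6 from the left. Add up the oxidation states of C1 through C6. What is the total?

-4

Tallying each carbon's bonds:
C1: 3C, 1F → 0 + 1 = +1
C2: 4C → 0 = 0
C3: 2C, 2H → 0 − 2 = -2
C4: 3C, 1Cl → 0 + 1 = +1
C5: 3C, 1H → 0 − 1 = -1
C6: 1C, 3H → 0 − 3 = -3
Sum = +1 + 0 − 2 + 1 − 1 − 3 = -4.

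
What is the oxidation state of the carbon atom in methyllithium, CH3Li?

The carbon has one bond to H (-1), one bond to H (-1), one bond to H (-1), one bond to Li (-1).
Oxidation state = -1 − 1 − 1 − 1 = -4.

-4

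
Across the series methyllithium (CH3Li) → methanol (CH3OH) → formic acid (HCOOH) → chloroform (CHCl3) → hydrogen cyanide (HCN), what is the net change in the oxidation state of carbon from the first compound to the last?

Carbon oxidation states along the series — methyllithium: -4, methanol: -2, formic acid: +2, chloroform: +2, hydrogen cyanide: +2.
Net change = +2 − (-4) = +6.

+6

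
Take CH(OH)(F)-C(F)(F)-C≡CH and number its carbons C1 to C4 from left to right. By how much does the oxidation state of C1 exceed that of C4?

C1: 1C, 1H, 1O, 1F → 0 − 1 + 1 + 1 = +1
C4: 3C, 1H → 0 − 1 = -1
Difference: +1 − (-1) = +2.

+2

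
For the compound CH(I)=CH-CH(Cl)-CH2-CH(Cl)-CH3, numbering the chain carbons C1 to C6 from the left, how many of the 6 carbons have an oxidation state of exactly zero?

3

Tallying each carbon's bonds:
C1: 2C, 1H, 1I → 0 − 1 + 1 = 0
C2: 3C, 1H → 0 − 1 = -1
C3: 2C, 1H, 1Cl → 0 − 1 + 1 = 0
C4: 2C, 2H → 0 − 2 = -2
C5: 2C, 1H, 1Cl → 0 − 1 + 1 = 0
C6: 1C, 3H → 0 − 3 = -3
3 carbons (C1, C3, C5) meet the condition.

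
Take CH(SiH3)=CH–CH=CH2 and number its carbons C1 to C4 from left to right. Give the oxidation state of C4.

-2

Assign +1 per bond to O/N/halogen, −1 per bond to H or an electropositive element, and 0 per bond to carbon.
C4 has a double bond to C (2×0 = 0), one bond to H (-1), one bond to H (-1).
Oxidation state = 0 − 1 − 1 = -2.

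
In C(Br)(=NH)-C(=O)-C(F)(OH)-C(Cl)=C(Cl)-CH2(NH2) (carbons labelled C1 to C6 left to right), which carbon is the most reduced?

C6

Assign +1 per bond to O/N/halogen, −1 per bond to H or an electropositive element, and 0 per bond to carbon. Tallying each carbon:
C1: 1C, 2N, 1Br → 0 + 2 + 1 = +3
C2: 2C, 2O → 0 + 2 = +2
C3: 2C, 1O, 1F → 0 + 1 + 1 = +2
C4: 3C, 1Cl → 0 + 1 = +1
C5: 3C, 1Cl → 0 + 1 = +1
C6: 1C, 2H, 1N → 0 − 2 + 1 = -1
The most reduced carbon is C6 at -1.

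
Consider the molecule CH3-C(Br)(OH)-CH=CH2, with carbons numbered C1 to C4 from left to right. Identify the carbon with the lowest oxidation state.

Tallying each carbon's bonds:
C1: 1C, 3H → 0 − 3 = -3
C2: 2C, 1O, 1Br → 0 + 1 + 1 = +2
C3: 3C, 1H → 0 − 1 = -1
C4: 2C, 2H → 0 − 2 = -2
The most reduced carbon is C1 at -3.

C1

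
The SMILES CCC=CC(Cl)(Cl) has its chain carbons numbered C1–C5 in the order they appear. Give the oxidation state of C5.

C5 has one bond to C (0), one bond to Cl (+1), one bond to Cl (+1), one bond to H (-1).
Oxidation state = 0 + 1 + 1 − 1 = +1.

+1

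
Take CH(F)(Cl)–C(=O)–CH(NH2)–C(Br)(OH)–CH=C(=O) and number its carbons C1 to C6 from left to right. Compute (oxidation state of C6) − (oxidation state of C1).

+1

C6: 2C, 2O → 0 + 2 = +2
C1: 1C, 1H, 1F, 1Cl → 0 − 1 + 1 + 1 = +1
Difference: +2 − (+1) = +1.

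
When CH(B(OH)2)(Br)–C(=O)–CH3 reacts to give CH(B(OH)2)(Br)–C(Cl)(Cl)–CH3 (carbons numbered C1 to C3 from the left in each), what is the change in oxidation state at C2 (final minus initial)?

0

Before: C2 has 2 bonds to C, 2 bonds to O → oxidation state +2.
After: C2 has 2 bonds to C, 2 bonds to Cl → oxidation state +2.
Δ = +2 − (+2) = 0, so no net redox change at C2.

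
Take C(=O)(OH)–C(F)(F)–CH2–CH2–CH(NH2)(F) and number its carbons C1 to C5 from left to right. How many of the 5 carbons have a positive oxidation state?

3

Tallying each carbon's bonds:
C1: 1C, 3O → 0 + 3 = +3
C2: 2C, 2F → 0 + 2 = +2
C3: 2C, 2H → 0 − 2 = -2
C4: 2C, 2H → 0 − 2 = -2
C5: 1C, 1H, 1N, 1F → 0 − 1 + 1 + 1 = +1
3 carbons (C1, C2, C5) meet the condition.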